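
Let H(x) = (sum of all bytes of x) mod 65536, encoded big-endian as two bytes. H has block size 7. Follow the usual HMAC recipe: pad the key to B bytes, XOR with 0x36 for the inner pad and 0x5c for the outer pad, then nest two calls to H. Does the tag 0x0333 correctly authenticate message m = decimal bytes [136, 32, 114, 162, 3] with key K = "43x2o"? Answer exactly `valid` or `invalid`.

Key "43x2o" = 34 33 78 32 6f is 5 bytes ≤ B = 7; zero-pad to 7 bytes: K' = 34 33 78 32 6f 00 00.
K' ⊕ ipad = 02 05 4e 04 59 36 36; K' ⊕ opad = 68 6f 24 6e 33 5c 5c.
Inner hash: sum = 2+5+78+4+89+54+54+136+32+114+162+3 = 733 → 02 dd.
Outer hash (recomputed tag): sum = 104+111+36+110+51+92+92+2+221 = 819 → 03 33.
Recomputed tag = 0333; claimed = 0333 → match.

valid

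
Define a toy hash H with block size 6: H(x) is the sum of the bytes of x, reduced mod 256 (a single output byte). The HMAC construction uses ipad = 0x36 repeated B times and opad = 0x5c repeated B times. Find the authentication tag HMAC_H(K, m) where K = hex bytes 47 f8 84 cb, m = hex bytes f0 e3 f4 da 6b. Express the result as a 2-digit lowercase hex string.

4c

Key hex bytes 47 f8 84 cb is 4 bytes ≤ B = 6; zero-pad to 6 bytes: K' = 47 f8 84 cb 00 00.
K' ⊕ ipad = 71 ce b2 fd 36 36.  K' ⊕ opad = 1b a4 d8 97 5c 5c.
Inner input = (K'⊕ipad) ∥ m = 71 ce b2 fd 36 36 ∥ f0 e3 f4 da 6b.
Inner hash: sum = 113+206+178+253+54+54+240+227+244+218+107 = 1894; mod 256 = 102 → 66.
Outer input = (K'⊕opad) ∥ inner = 1b a4 d8 97 5c 5c ∥ 66.
Outer hash (tag): sum = 27+164+216+151+92+92+102 = 844; mod 256 = 76 → 4c.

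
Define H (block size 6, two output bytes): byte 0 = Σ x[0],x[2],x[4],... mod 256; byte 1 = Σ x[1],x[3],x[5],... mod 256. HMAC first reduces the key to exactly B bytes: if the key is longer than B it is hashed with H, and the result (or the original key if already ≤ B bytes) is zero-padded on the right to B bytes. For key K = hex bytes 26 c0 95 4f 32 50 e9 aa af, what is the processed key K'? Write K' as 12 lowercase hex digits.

850900000000

|K| = 9 > B = 6, so first hash the key.
H(K): even-index sum = 645 mod 256 = 133; odd-index sum = 521 mod 256 = 9 → 85 09.
Zero-pad H(K) = 85 09 to 6 bytes: K' = 85 09 00 00 00 00.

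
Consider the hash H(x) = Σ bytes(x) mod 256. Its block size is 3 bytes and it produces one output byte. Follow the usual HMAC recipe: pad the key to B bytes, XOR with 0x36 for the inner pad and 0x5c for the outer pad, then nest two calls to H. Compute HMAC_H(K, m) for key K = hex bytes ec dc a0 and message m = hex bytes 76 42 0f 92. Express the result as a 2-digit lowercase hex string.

df

Key hex bytes ec dc a0 is exactly B = 3 bytes: K' = ec dc a0.
K' ⊕ ipad = da ea 96.  K' ⊕ opad = b0 80 fc.
Inner input = (K'⊕ipad) ∥ m = da ea 96 ∥ 76 42 0f 92.
Inner hash: sum = 218+234+150+118+66+15+146 = 947; mod 256 = 179 → b3.
Outer input = (K'⊕opad) ∥ inner = b0 80 fc ∥ b3.
Outer hash (tag): sum = 176+128+252+179 = 735; mod 256 = 223 → df.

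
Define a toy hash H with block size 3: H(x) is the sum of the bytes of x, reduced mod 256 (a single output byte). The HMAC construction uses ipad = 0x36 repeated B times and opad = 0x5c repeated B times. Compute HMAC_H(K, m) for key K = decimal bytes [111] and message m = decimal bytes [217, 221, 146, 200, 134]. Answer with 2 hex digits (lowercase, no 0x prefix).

46

Key decimal bytes [111] = 6f is 1 byte ≤ B = 3; zero-pad to 3 bytes: K' = 6f 00 00.
K' ⊕ ipad = 59 36 36.  K' ⊕ opad = 33 5c 5c.
Inner input = (K'⊕ipad) ∥ m = 59 36 36 ∥ d9 dd 92 c8 86.
Inner hash: sum = 89+54+54+217+221+146+200+134 = 1115; mod 256 = 91 → 5b.
Outer input = (K'⊕opad) ∥ inner = 33 5c 5c ∥ 5b.
Outer hash (tag): sum = 51+92+92+91 = 326; mod 256 = 70 → 46.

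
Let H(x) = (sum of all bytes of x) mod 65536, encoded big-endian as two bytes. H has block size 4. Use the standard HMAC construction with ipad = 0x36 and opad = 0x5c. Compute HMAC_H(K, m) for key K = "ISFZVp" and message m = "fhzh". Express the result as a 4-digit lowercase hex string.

01fa

Key "ISFZVp" = 49 53 46 5a 56 70 is 6 bytes > B = 4, so hash it first: H(key) = 02 02, then zero-pad to 4 bytes: K' = 02 02 00 00.
K' ⊕ ipad = 34 34 36 36.  K' ⊕ opad = 5e 5e 5c 5c.
Inner input = (K'⊕ipad) ∥ m = 34 34 36 36 ∥ 66 68 7a 68.
Inner hash: sum = 52+52+54+54+102+104+122+104 = 644 → 02 84.
Outer input = (K'⊕opad) ∥ inner = 5e 5e 5c 5c ∥ 02 84.
Outer hash (tag): sum = 94+94+92+92+2+132 = 506 → 01 fa.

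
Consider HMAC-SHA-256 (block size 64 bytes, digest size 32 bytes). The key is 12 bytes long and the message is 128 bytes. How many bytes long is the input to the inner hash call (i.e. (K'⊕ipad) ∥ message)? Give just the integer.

192

Key is 12 ≤ 64 bytes, zero-padded: |K'| = 64.
Inner input = (K'⊕ipad) ∥ m → 64 + 128 = 192 bytes.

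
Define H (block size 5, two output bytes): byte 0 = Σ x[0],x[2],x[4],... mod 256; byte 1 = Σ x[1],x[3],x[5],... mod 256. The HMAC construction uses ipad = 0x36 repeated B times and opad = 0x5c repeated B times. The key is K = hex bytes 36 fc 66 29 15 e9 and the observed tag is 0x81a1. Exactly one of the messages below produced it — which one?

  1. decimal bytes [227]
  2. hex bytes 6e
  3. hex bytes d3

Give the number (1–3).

Key hex bytes 36 fc 66 29 15 e9 is 6 bytes > B = 5, so hash it first: H(key) = b1 0e, then zero-pad to 5 bytes: K' = b1 0e 00 00 00.
K' ⊕ ipad = 87 38 36 36 36; K' ⊕ opad = ed 52 5c 5c 5c.
m1: inner = H(87 38 36 36 36 e3) = f3 51; tag = H(ed 52 5c 5c 5c f3 51) = f6a1
m2: inner = H(87 38 36 36 36 6e) = f3 dc; tag = H(ed 52 5c 5c 5c f3 dc) = 81a1 ← matches
m3: inner = H(87 38 36 36 36 d3) = f3 41; tag = H(ed 52 5c 5c 5c f3 41) = e6a1

2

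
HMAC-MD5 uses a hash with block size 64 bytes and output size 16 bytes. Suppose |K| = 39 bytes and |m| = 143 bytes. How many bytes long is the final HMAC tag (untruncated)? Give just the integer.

16

The tag is one MD5 digest: 16 bytes.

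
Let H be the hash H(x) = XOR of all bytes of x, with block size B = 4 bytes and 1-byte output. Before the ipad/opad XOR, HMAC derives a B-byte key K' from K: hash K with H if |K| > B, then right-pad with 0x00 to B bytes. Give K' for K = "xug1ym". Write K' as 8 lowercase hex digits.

|K| = 6 > B = 4, so first hash the key.
H(K): XOR 78⊕75⊕67⊕31⊕79⊕6d = 4f.
Zero-pad H(K) = 4f to 4 bytes: K' = 4f 00 00 00.

4f000000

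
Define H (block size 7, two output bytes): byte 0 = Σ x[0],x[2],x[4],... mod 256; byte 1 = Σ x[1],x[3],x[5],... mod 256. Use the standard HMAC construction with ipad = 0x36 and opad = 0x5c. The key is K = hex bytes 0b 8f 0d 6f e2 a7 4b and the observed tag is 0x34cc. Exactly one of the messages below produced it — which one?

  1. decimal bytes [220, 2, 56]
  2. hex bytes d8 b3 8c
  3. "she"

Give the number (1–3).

Key hex bytes 0b 8f 0d 6f e2 a7 4b is exactly B = 7 bytes: K' = 0b 8f 0d 6f e2 a7 4b.
K' ⊕ ipad = 3d b9 3b 59 d4 91 7d; K' ⊕ opad = 57 d3 51 33 be fb 17.
m1: inner = H(3d b9 3b 59 d4 91 7d dc 02 38) = cb b7; tag = H(57 d3 51 33 be fb 17 cb b7) = 34cc ← matches
m2: inner = H(3d b9 3b 59 d4 91 7d d8 b3 8c) = 7c 07; tag = H(57 d3 51 33 be fb 17 7c 07) = 847d
m3: inner = H(3d b9 3b 59 d4 91 7d 73 68 65) = 31 7b; tag = H(57 d3 51 33 be fb 17 31 7b) = f832

1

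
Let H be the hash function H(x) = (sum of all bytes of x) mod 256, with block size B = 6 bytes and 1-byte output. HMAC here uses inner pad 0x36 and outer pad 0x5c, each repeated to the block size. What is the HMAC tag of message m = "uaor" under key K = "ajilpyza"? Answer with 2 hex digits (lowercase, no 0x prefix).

Key "ajilpyza" = 61 6a 69 6c 70 79 7a 61 is 8 bytes > B = 6, so hash it first: H(key) = 64, then zero-pad to 6 bytes: K' = 64 00 00 00 00 00.
K' ⊕ ipad = 52 36 36 36 36 36.  K' ⊕ opad = 38 5c 5c 5c 5c 5c.
Inner input = (K'⊕ipad) ∥ m = 52 36 36 36 36 36 ∥ 75 61 6f 72.
Inner hash: sum = 82+54+54+54+54+54+117+97+111+114 = 791; mod 256 = 23 → 17.
Outer input = (K'⊕opad) ∥ inner = 38 5c 5c 5c 5c 5c ∥ 17.
Outer hash (tag): sum = 56+92+92+92+92+92+23 = 539; mod 256 = 27 → 1b.

1b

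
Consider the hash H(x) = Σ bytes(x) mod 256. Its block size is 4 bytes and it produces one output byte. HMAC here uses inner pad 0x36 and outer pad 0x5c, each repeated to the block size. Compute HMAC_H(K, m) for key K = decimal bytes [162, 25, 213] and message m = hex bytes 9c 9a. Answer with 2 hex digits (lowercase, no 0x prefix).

3a

Key decimal bytes [162, 25, 213] = a2 19 d5 is 3 bytes ≤ B = 4; zero-pad to 4 bytes: K' = a2 19 d5 00.
K' ⊕ ipad = 94 2f e3 36.  K' ⊕ opad = fe 45 89 5c.
Inner input = (K'⊕ipad) ∥ m = 94 2f e3 36 ∥ 9c 9a.
Inner hash: sum = 148+47+227+54+156+154 = 786; mod 256 = 18 → 12.
Outer input = (K'⊕opad) ∥ inner = fe 45 89 5c ∥ 12.
Outer hash (tag): sum = 254+69+137+92+18 = 570; mod 256 = 58 → 3a.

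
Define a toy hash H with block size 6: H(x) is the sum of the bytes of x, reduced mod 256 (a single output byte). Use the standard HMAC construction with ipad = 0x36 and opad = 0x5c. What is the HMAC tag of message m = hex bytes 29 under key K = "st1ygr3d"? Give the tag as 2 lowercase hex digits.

Key "st1ygr3d" = 73 74 31 79 67 72 33 64 is 8 bytes > B = 6, so hash it first: H(key) = 01, then zero-pad to 6 bytes: K' = 01 00 00 00 00 00.
K' ⊕ ipad = 37 36 36 36 36 36.  K' ⊕ opad = 5d 5c 5c 5c 5c 5c.
Inner input = (K'⊕ipad) ∥ m = 37 36 36 36 36 36 ∥ 29.
Inner hash: sum = 55+54+54+54+54+54+41 = 366; mod 256 = 110 → 6e.
Outer input = (K'⊕opad) ∥ inner = 5d 5c 5c 5c 5c 5c ∥ 6e.
Outer hash (tag): sum = 93+92+92+92+92+92+110 = 663; mod 256 = 151 → 97.

97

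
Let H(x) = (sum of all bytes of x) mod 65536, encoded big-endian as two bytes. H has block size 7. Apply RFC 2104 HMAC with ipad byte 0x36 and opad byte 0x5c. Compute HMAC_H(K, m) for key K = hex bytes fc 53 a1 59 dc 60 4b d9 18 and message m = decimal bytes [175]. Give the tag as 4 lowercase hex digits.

Key hex bytes fc 53 a1 59 dc 60 4b d9 18 is 9 bytes > B = 7, so hash it first: H(key) = 04 c1, then zero-pad to 7 bytes: K' = 04 c1 00 00 00 00 00.
K' ⊕ ipad = 32 f7 36 36 36 36 36.  K' ⊕ opad = 58 9d 5c 5c 5c 5c 5c.
Inner input = (K'⊕ipad) ∥ m = 32 f7 36 36 36 36 36 ∥ af.
Inner hash: sum = 50+247+54+54+54+54+54+175 = 742 → 02 e6.
Outer input = (K'⊕opad) ∥ inner = 58 9d 5c 5c 5c 5c 5c ∥ 02 e6.
Outer hash (tag): sum = 88+157+92+92+92+92+92+2+230 = 937 → 03 a9.

03a9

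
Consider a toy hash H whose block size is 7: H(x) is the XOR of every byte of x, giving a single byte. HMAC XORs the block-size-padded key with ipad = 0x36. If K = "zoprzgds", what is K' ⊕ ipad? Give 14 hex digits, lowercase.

2b363636363636

Key "zoprzgds" = 7a 6f 70 72 7a 67 64 73 is 8 bytes > B = 7, so hash it first: H(key) = 1d, then zero-pad to 7 bytes: K' = 1d 00 00 00 00 00 00.
XOR each byte with 0x36: 1d⊕36=2b, 00⊕36=36, 00⊕36=36, 00⊕36=36, 00⊕36=36, 00⊕36=36, 00⊕36=36.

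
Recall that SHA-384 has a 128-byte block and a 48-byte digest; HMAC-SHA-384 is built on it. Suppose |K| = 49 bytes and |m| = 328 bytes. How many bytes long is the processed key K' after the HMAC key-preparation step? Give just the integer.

128

Key is 49 ≤ 128 bytes, zero-padded: |K'| = 128.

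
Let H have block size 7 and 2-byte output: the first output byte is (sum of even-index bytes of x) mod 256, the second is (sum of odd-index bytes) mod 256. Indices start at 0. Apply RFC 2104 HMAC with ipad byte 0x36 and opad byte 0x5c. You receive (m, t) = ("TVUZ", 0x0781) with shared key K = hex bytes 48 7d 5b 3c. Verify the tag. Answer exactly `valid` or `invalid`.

invalid

Key hex bytes 48 7d 5b 3c is 4 bytes ≤ B = 7; zero-pad to 7 bytes: K' = 48 7d 5b 3c 00 00 00.
K' ⊕ ipad = 7e 4b 6d 0a 36 36 36; K' ⊕ opad = 14 21 07 60 5c 5c 5c.
Inner hash: even-index sum = 519 mod 256 = 7; odd-index sum = 308 mod 256 = 52 → 07 34.
Outer hash (recomputed tag): even-index sum = 263 mod 256 = 7; odd-index sum = 228 mod 256 = 228 → 07 e4.
Recomputed tag = 07e4; claimed = 0781 → mismatch.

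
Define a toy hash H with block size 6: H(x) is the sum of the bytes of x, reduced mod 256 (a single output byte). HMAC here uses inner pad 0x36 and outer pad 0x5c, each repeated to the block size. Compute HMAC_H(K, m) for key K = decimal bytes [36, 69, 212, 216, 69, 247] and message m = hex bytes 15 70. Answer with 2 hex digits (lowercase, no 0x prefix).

Key decimal bytes [36, 69, 212, 216, 69, 247] = 24 45 d4 d8 45 f7 is exactly B = 6 bytes: K' = 24 45 d4 d8 45 f7.
K' ⊕ ipad = 12 73 e2 ee 73 c1.  K' ⊕ opad = 78 19 88 84 19 ab.
Inner input = (K'⊕ipad) ∥ m = 12 73 e2 ee 73 c1 ∥ 15 70.
Inner hash: sum = 18+115+226+238+115+193+21+112 = 1038; mod 256 = 14 → 0e.
Outer input = (K'⊕opad) ∥ inner = 78 19 88 84 19 ab ∥ 0e.
Outer hash (tag): sum = 120+25+136+132+25+171+14 = 623; mod 256 = 111 → 6f.

6f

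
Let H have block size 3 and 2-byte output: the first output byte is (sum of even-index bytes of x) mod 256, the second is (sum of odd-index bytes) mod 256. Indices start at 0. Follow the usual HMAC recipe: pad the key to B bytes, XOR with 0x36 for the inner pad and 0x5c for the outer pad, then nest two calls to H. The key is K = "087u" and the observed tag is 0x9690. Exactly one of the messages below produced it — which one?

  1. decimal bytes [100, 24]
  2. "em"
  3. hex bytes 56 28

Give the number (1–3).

1

Key "087u" = 30 38 37 75 is 4 bytes > B = 3, so hash it first: H(key) = 67 ad, then zero-pad to 3 bytes: K' = 67 ad 00.
K' ⊕ ipad = 51 9b 36; K' ⊕ opad = 3b f1 5c.
m1: inner = H(51 9b 36 64 18) = 9f ff; tag = H(3b f1 5c 9f ff) = 9690 ← matches
m2: inner = H(51 9b 36 65 6d) = f4 00; tag = H(3b f1 5c f4 00) = 97e5
m3: inner = H(51 9b 36 56 28) = af f1; tag = H(3b f1 5c af f1) = 88a0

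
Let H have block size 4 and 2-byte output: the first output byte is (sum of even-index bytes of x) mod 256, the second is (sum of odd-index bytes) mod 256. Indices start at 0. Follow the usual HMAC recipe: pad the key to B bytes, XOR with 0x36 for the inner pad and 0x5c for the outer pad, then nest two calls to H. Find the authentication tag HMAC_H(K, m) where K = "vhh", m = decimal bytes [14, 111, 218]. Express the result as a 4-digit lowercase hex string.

e493

Key "vhh" = 76 68 68 is 3 bytes ≤ B = 4; zero-pad to 4 bytes: K' = 76 68 68 00.
K' ⊕ ipad = 40 5e 5e 36.  K' ⊕ opad = 2a 34 34 5c.
Inner input = (K'⊕ipad) ∥ m = 40 5e 5e 36 ∥ 0e 6f da.
Inner hash: even-index sum = 390 mod 256 = 134; odd-index sum = 259 mod 256 = 3 → 86 03.
Outer input = (K'⊕opad) ∥ inner = 2a 34 34 5c ∥ 86 03.
Outer hash (tag): even-index sum = 228 mod 256 = 228; odd-index sum = 147 mod 256 = 147 → e4 93.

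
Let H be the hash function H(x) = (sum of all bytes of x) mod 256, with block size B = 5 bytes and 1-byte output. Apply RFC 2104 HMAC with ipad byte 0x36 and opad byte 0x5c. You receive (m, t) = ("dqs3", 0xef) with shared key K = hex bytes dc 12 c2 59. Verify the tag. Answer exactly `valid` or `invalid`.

valid

Key hex bytes dc 12 c2 59 is 4 bytes ≤ B = 5; zero-pad to 5 bytes: K' = dc 12 c2 59 00.
K' ⊕ ipad = ea 24 f4 6f 36; K' ⊕ opad = 80 4e 9e 05 5c.
Inner hash: sum = 234+36+244+111+54+100+113+115+51 = 1058; mod 256 = 34 → 22.
Outer hash (recomputed tag): sum = 128+78+158+5+92+34 = 495; mod 256 = 239 → ef.
Recomputed tag = ef; claimed = ef → match.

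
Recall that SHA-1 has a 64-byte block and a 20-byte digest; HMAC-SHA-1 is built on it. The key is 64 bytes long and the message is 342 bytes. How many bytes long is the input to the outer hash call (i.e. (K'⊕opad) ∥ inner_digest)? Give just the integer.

84

Key is 64 ≤ 64 bytes, zero-padded: |K'| = 64.
Outer input = (K'⊕opad) ∥ H(inner) → 64 + 20 = 84 bytes.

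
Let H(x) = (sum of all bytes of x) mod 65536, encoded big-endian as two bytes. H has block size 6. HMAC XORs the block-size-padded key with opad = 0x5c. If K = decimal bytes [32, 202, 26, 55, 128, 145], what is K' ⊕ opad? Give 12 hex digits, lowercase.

Key decimal bytes [32, 202, 26, 55, 128, 145] = 20 ca 1a 37 80 91 is exactly B = 6 bytes: K' = 20 ca 1a 37 80 91.
XOR each byte with 0x5c: 20⊕5c=7c, ca⊕5c=96, 1a⊕5c=46, 37⊕5c=6b, 80⊕5c=dc, 91⊕5c=cd.

7c96466bdccd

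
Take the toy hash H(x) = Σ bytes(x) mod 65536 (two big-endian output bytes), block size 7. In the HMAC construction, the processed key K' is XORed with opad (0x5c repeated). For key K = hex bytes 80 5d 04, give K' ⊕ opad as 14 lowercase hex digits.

dc01585c5c5c5c

Key hex bytes 80 5d 04 is 3 bytes ≤ B = 7; zero-pad to 7 bytes: K' = 80 5d 04 00 00 00 00.
XOR each byte with 0x5c: 80⊕5c=dc, 5d⊕5c=01, 04⊕5c=58, 00⊕5c=5c, 00⊕5c=5c, 00⊕5c=5c, 00⊕5c=5c.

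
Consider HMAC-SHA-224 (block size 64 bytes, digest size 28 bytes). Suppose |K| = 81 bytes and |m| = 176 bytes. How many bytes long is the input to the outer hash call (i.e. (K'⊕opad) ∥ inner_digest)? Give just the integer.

Key is 81 > 64 bytes, so it is hashed to 28 bytes then zero-padded to 64: |K'| = 64.
Outer input = (K'⊕opad) ∥ H(inner) → 64 + 28 = 92 bytes.

92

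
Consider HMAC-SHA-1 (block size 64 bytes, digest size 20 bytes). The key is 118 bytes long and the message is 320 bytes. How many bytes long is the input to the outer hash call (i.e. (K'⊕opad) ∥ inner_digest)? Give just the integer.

Key is 118 > 64 bytes, so it is hashed to 20 bytes then zero-padded to 64: |K'| = 64.
Outer input = (K'⊕opad) ∥ H(inner) → 64 + 20 = 84 bytes.

84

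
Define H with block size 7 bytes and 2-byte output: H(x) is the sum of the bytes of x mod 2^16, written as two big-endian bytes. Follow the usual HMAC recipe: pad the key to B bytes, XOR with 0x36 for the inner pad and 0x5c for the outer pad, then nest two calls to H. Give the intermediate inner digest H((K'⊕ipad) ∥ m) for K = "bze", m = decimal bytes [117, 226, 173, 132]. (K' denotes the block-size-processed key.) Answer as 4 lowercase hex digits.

Key "bze" = 62 7a 65 is 3 bytes ≤ B = 7; zero-pad to 7 bytes: K' = 62 7a 65 00 00 00 00.
K' ⊕ ipad = 54 4c 53 36 36 36 36.
Inner input = 54 4c 53 36 36 36 36 ∥ 75 e2 ad 84.
Inner hash: sum = 84+76+83+54+54+54+54+117+226+173+132 = 1107 → 04 53.

0453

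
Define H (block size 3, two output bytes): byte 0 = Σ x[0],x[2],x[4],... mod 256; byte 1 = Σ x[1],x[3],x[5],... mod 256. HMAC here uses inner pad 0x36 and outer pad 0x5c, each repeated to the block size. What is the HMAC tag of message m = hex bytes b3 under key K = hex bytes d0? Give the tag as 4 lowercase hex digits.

d178

Key hex bytes d0 is 1 byte ≤ B = 3; zero-pad to 3 bytes: K' = d0 00 00.
K' ⊕ ipad = e6 36 36.  K' ⊕ opad = 8c 5c 5c.
Inner input = (K'⊕ipad) ∥ m = e6 36 36 ∥ b3.
Inner hash: even-index sum = 284 mod 256 = 28; odd-index sum = 233 mod 256 = 233 → 1c e9.
Outer input = (K'⊕opad) ∥ inner = 8c 5c 5c ∥ 1c e9.
Outer hash (tag): even-index sum = 465 mod 256 = 209; odd-index sum = 120 mod 256 = 120 → d1 78.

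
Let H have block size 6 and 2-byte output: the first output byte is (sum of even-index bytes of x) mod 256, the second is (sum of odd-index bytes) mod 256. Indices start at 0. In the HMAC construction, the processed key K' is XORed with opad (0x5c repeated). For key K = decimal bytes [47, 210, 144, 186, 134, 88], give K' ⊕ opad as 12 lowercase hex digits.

Key decimal bytes [47, 210, 144, 186, 134, 88] = 2f d2 90 ba 86 58 is exactly B = 6 bytes: K' = 2f d2 90 ba 86 58.
XOR each byte with 0x5c: 2f⊕5c=73, d2⊕5c=8e, 90⊕5c=cc, ba⊕5c=e6, 86⊕5c=da, 58⊕5c=04.

738ecce6da04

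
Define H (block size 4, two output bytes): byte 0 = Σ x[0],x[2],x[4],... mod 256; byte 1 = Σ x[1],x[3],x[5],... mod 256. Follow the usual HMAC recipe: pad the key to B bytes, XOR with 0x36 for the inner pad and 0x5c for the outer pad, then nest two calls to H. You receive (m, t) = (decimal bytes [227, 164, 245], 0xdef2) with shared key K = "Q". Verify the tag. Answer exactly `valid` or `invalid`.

invalid

Key "Q" = 51 is 1 byte ≤ B = 4; zero-pad to 4 bytes: K' = 51 00 00 00.
K' ⊕ ipad = 67 36 36 36; K' ⊕ opad = 0d 5c 5c 5c.
Inner hash: even-index sum = 629 mod 256 = 117; odd-index sum = 272 mod 256 = 16 → 75 10.
Outer hash (recomputed tag): even-index sum = 222 mod 256 = 222; odd-index sum = 200 mod 256 = 200 → de c8.
Recomputed tag = dec8; claimed = def2 → mismatch.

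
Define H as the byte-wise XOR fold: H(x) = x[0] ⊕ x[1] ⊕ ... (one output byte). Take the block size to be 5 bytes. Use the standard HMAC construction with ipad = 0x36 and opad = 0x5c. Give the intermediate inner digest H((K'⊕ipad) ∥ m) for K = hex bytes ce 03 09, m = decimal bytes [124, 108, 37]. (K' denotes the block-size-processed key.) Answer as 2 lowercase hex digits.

c7

Key hex bytes ce 03 09 is 3 bytes ≤ B = 5; zero-pad to 5 bytes: K' = ce 03 09 00 00.
K' ⊕ ipad = f8 35 3f 36 36.
Inner input = f8 35 3f 36 36 ∥ 7c 6c 25.
Inner hash: XOR f8⊕35⊕3f⊕36⊕36⊕7c⊕6c⊕25 = c7.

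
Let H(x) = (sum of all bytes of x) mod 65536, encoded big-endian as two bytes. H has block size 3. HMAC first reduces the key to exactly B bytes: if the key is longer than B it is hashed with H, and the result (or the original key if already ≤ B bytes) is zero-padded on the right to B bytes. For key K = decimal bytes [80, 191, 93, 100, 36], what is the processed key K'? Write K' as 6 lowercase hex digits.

|K| = 5 > B = 3, so first hash the key.
H(K): sum = 80+191+93+100+36 = 500 → 01 f4.
Zero-pad H(K) = 01 f4 to 3 bytes: K' = 01 f4 00.

01f400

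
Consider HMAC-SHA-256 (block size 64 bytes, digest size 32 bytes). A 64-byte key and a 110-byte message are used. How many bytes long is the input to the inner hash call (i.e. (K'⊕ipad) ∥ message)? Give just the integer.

174

Key is 64 ≤ 64 bytes, zero-padded: |K'| = 64.
Inner input = (K'⊕ipad) ∥ m → 64 + 110 = 174 bytes.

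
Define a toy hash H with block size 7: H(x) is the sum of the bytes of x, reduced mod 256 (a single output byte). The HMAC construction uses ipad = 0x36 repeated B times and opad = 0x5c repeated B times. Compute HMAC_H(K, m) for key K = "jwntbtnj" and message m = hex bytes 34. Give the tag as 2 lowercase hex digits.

14

Key "jwntbtnj" = 6a 77 6e 74 62 74 6e 6a is 8 bytes > B = 7, so hash it first: H(key) = 71, then zero-pad to 7 bytes: K' = 71 00 00 00 00 00 00.
K' ⊕ ipad = 47 36 36 36 36 36 36.  K' ⊕ opad = 2d 5c 5c 5c 5c 5c 5c.
Inner input = (K'⊕ipad) ∥ m = 47 36 36 36 36 36 36 ∥ 34.
Inner hash: sum = 71+54+54+54+54+54+54+52 = 447; mod 256 = 191 → bf.
Outer input = (K'⊕opad) ∥ inner = 2d 5c 5c 5c 5c 5c 5c ∥ bf.
Outer hash (tag): sum = 45+92+92+92+92+92+92+191 = 788; mod 256 = 20 → 14.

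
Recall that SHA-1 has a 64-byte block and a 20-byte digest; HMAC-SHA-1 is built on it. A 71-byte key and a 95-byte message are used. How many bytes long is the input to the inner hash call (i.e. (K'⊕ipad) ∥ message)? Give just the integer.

Key is 71 > 64 bytes, so it is hashed to 20 bytes then zero-padded to 64: |K'| = 64.
Inner input = (K'⊕ipad) ∥ m → 64 + 95 = 159 bytes.

159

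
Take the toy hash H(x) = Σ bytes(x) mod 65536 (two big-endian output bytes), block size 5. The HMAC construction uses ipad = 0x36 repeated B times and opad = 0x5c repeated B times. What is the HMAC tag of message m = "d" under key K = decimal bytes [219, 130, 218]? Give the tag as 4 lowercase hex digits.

0303

Key decimal bytes [219, 130, 218] = db 82 da is 3 bytes ≤ B = 5; zero-pad to 5 bytes: K' = db 82 da 00 00.
K' ⊕ ipad = ed b4 ec 36 36.  K' ⊕ opad = 87 de 86 5c 5c.
Inner input = (K'⊕ipad) ∥ m = ed b4 ec 36 36 ∥ 64.
Inner hash: sum = 237+180+236+54+54+100 = 861 → 03 5d.
Outer input = (K'⊕opad) ∥ inner = 87 de 86 5c 5c ∥ 03 5d.
Outer hash (tag): sum = 135+222+134+92+92+3+93 = 771 → 03 03.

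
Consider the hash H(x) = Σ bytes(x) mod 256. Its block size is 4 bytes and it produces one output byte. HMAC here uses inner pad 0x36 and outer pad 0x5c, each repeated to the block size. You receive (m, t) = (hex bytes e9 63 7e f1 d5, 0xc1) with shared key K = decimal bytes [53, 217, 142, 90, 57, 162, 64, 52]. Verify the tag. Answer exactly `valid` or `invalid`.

invalid

Key decimal bytes [53, 217, 142, 90, 57, 162, 64, 52] = 35 d9 8e 5a 39 a2 40 34 is 8 bytes > B = 4, so hash it first: H(key) = 45, then zero-pad to 4 bytes: K' = 45 00 00 00.
K' ⊕ ipad = 73 36 36 36; K' ⊕ opad = 19 5c 5c 5c.
Inner hash: sum = 115+54+54+54+233+99+126+241+213 = 1189; mod 256 = 165 → a5.
Outer hash (recomputed tag): sum = 25+92+92+92+165 = 466; mod 256 = 210 → d2.
Recomputed tag = d2; claimed = c1 → mismatch.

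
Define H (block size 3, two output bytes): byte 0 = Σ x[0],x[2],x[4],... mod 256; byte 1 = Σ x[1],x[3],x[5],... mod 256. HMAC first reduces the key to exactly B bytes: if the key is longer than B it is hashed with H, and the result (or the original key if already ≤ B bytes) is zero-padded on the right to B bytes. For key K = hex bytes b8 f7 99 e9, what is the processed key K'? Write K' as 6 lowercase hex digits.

51e000

|K| = 4 > B = 3, so first hash the key.
H(K): even-index sum = 337 mod 256 = 81; odd-index sum = 480 mod 256 = 224 → 51 e0.
Zero-pad H(K) = 51 e0 to 3 bytes: K' = 51 e0 00.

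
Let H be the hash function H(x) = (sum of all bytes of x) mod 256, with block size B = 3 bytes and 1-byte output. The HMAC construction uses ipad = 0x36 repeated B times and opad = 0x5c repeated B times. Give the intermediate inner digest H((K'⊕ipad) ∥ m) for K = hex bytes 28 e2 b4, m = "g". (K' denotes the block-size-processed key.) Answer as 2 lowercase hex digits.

Key hex bytes 28 e2 b4 is exactly B = 3 bytes: K' = 28 e2 b4.
K' ⊕ ipad = 1e d4 82.
Inner input = 1e d4 82 ∥ 67.
Inner hash: sum = 30+212+130+103 = 475; mod 256 = 219 → db.

db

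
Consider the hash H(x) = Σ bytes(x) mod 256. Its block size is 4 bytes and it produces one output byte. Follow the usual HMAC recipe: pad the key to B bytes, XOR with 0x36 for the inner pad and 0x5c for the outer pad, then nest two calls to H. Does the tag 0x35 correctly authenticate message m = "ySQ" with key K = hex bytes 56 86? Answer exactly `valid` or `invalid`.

Key hex bytes 56 86 is 2 bytes ≤ B = 4; zero-pad to 4 bytes: K' = 56 86 00 00.
K' ⊕ ipad = 60 b0 36 36; K' ⊕ opad = 0a da 5c 5c.
Inner hash: sum = 96+176+54+54+121+83+81 = 665; mod 256 = 153 → 99.
Outer hash (recomputed tag): sum = 10+218+92+92+153 = 565; mod 256 = 53 → 35.
Recomputed tag = 35; claimed = 35 → match.

valid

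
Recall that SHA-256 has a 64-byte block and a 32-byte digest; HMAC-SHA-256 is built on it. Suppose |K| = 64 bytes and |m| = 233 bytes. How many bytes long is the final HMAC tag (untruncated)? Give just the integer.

32

The tag is one SHA-256 digest: 32 bytes.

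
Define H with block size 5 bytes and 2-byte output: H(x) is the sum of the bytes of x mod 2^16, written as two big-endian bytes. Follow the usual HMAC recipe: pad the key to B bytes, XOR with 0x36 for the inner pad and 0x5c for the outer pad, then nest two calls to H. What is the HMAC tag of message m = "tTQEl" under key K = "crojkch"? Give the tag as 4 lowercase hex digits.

029f

Key "crojkch" = 63 72 6f 6a 6b 63 68 is 7 bytes > B = 5, so hash it first: H(key) = 02 e4, then zero-pad to 5 bytes: K' = 02 e4 00 00 00.
K' ⊕ ipad = 34 d2 36 36 36.  K' ⊕ opad = 5e b8 5c 5c 5c.
Inner input = (K'⊕ipad) ∥ m = 34 d2 36 36 36 ∥ 74 54 51 45 6c.
Inner hash: sum = 52+210+54+54+54+116+84+81+69+108 = 882 → 03 72.
Outer input = (K'⊕opad) ∥ inner = 5e b8 5c 5c 5c ∥ 03 72.
Outer hash (tag): sum = 94+184+92+92+92+3+114 = 671 → 02 9f.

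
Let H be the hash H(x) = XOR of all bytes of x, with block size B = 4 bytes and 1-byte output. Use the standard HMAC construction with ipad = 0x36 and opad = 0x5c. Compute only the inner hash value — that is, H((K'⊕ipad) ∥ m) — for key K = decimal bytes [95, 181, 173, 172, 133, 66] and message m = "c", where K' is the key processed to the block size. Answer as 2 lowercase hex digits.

Key decimal bytes [95, 181, 173, 172, 133, 66] = 5f b5 ad ac 85 42 is 6 bytes > B = 4, so hash it first: H(key) = 2c, then zero-pad to 4 bytes: K' = 2c 00 00 00.
K' ⊕ ipad = 1a 36 36 36.
Inner input = 1a 36 36 36 ∥ 63.
Inner hash: XOR 1a⊕36⊕36⊕36⊕63 = 4f.

4f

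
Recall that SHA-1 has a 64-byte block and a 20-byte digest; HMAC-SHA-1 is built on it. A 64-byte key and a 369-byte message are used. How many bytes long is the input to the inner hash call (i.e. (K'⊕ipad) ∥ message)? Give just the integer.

433

Key is 64 ≤ 64 bytes, zero-padded: |K'| = 64.
Inner input = (K'⊕ipad) ∥ m → 64 + 369 = 433 bytes.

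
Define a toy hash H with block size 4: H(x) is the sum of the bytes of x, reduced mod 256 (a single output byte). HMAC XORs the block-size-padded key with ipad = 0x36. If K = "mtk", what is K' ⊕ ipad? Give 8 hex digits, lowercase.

Key "mtk" = 6d 74 6b is 3 bytes ≤ B = 4; zero-pad to 4 bytes: K' = 6d 74 6b 00.
XOR each byte with 0x36: 6d⊕36=5b, 74⊕36=42, 6b⊕36=5d, 00⊕36=36.

5b425d36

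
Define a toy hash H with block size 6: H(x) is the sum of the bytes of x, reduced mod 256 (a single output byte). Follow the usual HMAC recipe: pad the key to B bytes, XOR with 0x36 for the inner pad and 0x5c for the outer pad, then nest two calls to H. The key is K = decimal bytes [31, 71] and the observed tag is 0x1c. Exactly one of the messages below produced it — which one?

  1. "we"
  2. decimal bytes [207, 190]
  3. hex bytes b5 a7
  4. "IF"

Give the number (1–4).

1

Key decimal bytes [31, 71] = 1f 47 is 2 bytes ≤ B = 6; zero-pad to 6 bytes: K' = 1f 47 00 00 00 00.
K' ⊕ ipad = 29 71 36 36 36 36; K' ⊕ opad = 43 1b 5c 5c 5c 5c.
m1: inner = H(29 71 36 36 36 36 77 65) = 4e; tag = H(43 1b 5c 5c 5c 5c 4e) = 1c ← matches
m2: inner = H(29 71 36 36 36 36 cf be) = ff; tag = H(43 1b 5c 5c 5c 5c ff) = cd
m3: inner = H(29 71 36 36 36 36 b5 a7) = ce; tag = H(43 1b 5c 5c 5c 5c ce) = 9c
m4: inner = H(29 71 36 36 36 36 49 46) = 01; tag = H(43 1b 5c 5c 5c 5c 01) = cf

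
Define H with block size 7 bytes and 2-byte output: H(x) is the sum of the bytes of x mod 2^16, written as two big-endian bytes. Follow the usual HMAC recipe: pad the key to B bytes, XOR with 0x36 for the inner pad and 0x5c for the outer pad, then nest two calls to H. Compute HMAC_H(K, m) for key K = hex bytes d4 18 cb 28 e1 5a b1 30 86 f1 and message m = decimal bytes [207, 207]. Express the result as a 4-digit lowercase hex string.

0279

Key hex bytes d4 18 cb 28 e1 5a b1 30 86 f1 is 10 bytes > B = 7, so hash it first: H(key) = 05 72, then zero-pad to 7 bytes: K' = 05 72 00 00 00 00 00.
K' ⊕ ipad = 33 44 36 36 36 36 36.  K' ⊕ opad = 59 2e 5c 5c 5c 5c 5c.
Inner input = (K'⊕ipad) ∥ m = 33 44 36 36 36 36 36 ∥ cf cf.
Inner hash: sum = 51+68+54+54+54+54+54+207+207 = 803 → 03 23.
Outer input = (K'⊕opad) ∥ inner = 59 2e 5c 5c 5c 5c 5c ∥ 03 23.
Outer hash (tag): sum = 89+46+92+92+92+92+92+3+35 = 633 → 02 79.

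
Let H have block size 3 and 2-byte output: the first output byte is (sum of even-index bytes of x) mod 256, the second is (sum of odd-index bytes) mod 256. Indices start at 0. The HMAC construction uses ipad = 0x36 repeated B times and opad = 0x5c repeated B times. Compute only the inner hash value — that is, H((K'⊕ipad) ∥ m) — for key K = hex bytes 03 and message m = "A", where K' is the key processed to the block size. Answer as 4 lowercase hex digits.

6b77

Key hex bytes 03 is 1 byte ≤ B = 3; zero-pad to 3 bytes: K' = 03 00 00.
K' ⊕ ipad = 35 36 36.
Inner input = 35 36 36 ∥ 41.
Inner hash: even-index sum = 107 mod 256 = 107; odd-index sum = 119 mod 256 = 119 → 6b 77.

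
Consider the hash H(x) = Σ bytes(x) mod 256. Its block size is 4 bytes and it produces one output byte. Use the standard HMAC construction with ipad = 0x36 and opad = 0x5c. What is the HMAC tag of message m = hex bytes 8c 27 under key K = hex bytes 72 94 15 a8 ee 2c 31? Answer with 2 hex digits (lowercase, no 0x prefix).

Key hex bytes 72 94 15 a8 ee 2c 31 is 7 bytes > B = 4, so hash it first: H(key) = 0e, then zero-pad to 4 bytes: K' = 0e 00 00 00.
K' ⊕ ipad = 38 36 36 36.  K' ⊕ opad = 52 5c 5c 5c.
Inner input = (K'⊕ipad) ∥ m = 38 36 36 36 ∥ 8c 27.
Inner hash: sum = 56+54+54+54+140+39 = 397; mod 256 = 141 → 8d.
Outer input = (K'⊕opad) ∥ inner = 52 5c 5c 5c ∥ 8d.
Outer hash (tag): sum = 82+92+92+92+141 = 499; mod 256 = 243 → f3.

f3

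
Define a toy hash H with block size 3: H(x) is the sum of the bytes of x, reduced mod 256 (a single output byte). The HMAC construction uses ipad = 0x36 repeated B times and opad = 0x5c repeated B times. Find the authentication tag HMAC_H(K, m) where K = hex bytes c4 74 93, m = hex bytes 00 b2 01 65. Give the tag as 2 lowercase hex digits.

Key hex bytes c4 74 93 is exactly B = 3 bytes: K' = c4 74 93.
K' ⊕ ipad = f2 42 a5.  K' ⊕ opad = 98 28 cf.
Inner input = (K'⊕ipad) ∥ m = f2 42 a5 ∥ 00 b2 01 65.
Inner hash: sum = 242+66+165+0+178+1+101 = 753; mod 256 = 241 → f1.
Outer input = (K'⊕opad) ∥ inner = 98 28 cf ∥ f1.
Outer hash (tag): sum = 152+40+207+241 = 640; mod 256 = 128 → 80.

80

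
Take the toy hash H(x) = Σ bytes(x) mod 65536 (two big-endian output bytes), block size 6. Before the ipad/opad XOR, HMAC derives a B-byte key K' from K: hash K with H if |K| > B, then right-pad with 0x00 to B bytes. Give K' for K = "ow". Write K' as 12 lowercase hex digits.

6f7700000000

Key "ow" = 6f 77 is 2 bytes ≤ B = 6; zero-pad to 6 bytes: K' = 6f 77 00 00 00 00.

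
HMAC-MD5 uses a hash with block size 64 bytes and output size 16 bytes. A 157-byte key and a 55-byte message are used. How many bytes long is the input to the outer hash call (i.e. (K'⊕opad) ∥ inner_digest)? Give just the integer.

Key is 157 > 64 bytes, so it is hashed to 16 bytes then zero-padded to 64: |K'| = 64.
Outer input = (K'⊕opad) ∥ H(inner) → 64 + 16 = 80 bytes.

80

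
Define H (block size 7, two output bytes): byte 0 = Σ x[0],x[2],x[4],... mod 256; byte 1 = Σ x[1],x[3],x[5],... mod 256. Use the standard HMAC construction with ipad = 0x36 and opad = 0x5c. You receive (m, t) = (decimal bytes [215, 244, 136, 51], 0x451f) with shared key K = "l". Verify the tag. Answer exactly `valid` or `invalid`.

invalid

Key "l" = 6c is 1 byte ≤ B = 7; zero-pad to 7 bytes: K' = 6c 00 00 00 00 00 00.
K' ⊕ ipad = 5a 36 36 36 36 36 36; K' ⊕ opad = 30 5c 5c 5c 5c 5c 5c.
Inner hash: even-index sum = 547 mod 256 = 35; odd-index sum = 513 mod 256 = 1 → 23 01.
Outer hash (recomputed tag): even-index sum = 325 mod 256 = 69; odd-index sum = 311 mod 256 = 55 → 45 37.
Recomputed tag = 4537; claimed = 451f → mismatch.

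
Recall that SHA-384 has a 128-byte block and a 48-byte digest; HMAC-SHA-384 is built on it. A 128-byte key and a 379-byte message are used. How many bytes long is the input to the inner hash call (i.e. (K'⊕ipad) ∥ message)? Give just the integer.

507

Key is 128 ≤ 128 bytes, zero-padded: |K'| = 128.
Inner input = (K'⊕ipad) ∥ m → 128 + 379 = 507 bytes.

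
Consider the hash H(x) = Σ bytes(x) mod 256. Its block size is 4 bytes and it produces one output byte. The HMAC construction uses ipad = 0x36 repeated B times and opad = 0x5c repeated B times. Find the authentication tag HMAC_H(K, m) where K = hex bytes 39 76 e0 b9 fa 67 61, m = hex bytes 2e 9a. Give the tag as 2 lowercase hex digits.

Key hex bytes 39 76 e0 b9 fa 67 61 is 7 bytes > B = 4, so hash it first: H(key) = 0a, then zero-pad to 4 bytes: K' = 0a 00 00 00.
K' ⊕ ipad = 3c 36 36 36.  K' ⊕ opad = 56 5c 5c 5c.
Inner input = (K'⊕ipad) ∥ m = 3c 36 36 36 ∥ 2e 9a.
Inner hash: sum = 60+54+54+54+46+154 = 422; mod 256 = 166 → a6.
Outer input = (K'⊕opad) ∥ inner = 56 5c 5c 5c ∥ a6.
Outer hash (tag): sum = 86+92+92+92+166 = 528; mod 256 = 16 → 10.

10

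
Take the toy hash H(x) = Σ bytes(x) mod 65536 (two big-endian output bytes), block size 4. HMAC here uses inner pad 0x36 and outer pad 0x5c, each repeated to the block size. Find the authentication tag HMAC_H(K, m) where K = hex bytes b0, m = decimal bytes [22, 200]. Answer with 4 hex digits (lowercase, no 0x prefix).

Key hex bytes b0 is 1 byte ≤ B = 4; zero-pad to 4 bytes: K' = b0 00 00 00.
K' ⊕ ipad = 86 36 36 36.  K' ⊕ opad = ec 5c 5c 5c.
Inner input = (K'⊕ipad) ∥ m = 86 36 36 36 ∥ 16 c8.
Inner hash: sum = 134+54+54+54+22+200 = 518 → 02 06.
Outer input = (K'⊕opad) ∥ inner = ec 5c 5c 5c ∥ 02 06.
Outer hash (tag): sum = 236+92+92+92+2+6 = 520 → 02 08.

0208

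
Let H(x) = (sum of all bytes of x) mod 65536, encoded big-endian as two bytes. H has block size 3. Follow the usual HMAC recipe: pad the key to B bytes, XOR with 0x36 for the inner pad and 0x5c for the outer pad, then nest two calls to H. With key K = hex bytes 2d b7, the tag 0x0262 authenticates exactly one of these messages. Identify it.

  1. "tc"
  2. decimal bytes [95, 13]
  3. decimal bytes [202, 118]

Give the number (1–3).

Key hex bytes 2d b7 is 2 bytes ≤ B = 3; zero-pad to 3 bytes: K' = 2d b7 00.
K' ⊕ ipad = 1b 81 36; K' ⊕ opad = 71 eb 5c.
m1: inner = H(1b 81 36 74 63) = 01 a9; tag = H(71 eb 5c 01 a9) = 0262 ← matches
m2: inner = H(1b 81 36 5f 0d) = 01 3e; tag = H(71 eb 5c 01 3e) = 01f7
m3: inner = H(1b 81 36 ca 76) = 02 12; tag = H(71 eb 5c 02 12) = 01cc

1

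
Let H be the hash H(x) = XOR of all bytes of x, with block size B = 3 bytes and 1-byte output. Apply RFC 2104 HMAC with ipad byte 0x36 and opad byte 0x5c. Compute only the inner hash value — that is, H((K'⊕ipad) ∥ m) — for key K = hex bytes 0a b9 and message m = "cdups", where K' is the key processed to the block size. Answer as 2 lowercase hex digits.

f4

Key hex bytes 0a b9 is 2 bytes ≤ B = 3; zero-pad to 3 bytes: K' = 0a b9 00.
K' ⊕ ipad = 3c 8f 36.
Inner input = 3c 8f 36 ∥ 63 64 75 70 73.
Inner hash: XOR 3c⊕8f⊕36⊕63⊕64⊕75⊕70⊕73 = f4.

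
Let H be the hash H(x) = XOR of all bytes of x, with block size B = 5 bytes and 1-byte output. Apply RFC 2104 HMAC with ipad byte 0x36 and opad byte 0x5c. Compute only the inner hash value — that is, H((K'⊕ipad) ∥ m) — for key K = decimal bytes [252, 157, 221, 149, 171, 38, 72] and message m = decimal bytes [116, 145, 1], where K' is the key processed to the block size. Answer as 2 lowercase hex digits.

Key decimal bytes [252, 157, 221, 149, 171, 38, 72] = fc 9d dd 95 ab 26 48 is 7 bytes > B = 5, so hash it first: H(key) = ec, then zero-pad to 5 bytes: K' = ec 00 00 00 00.
K' ⊕ ipad = da 36 36 36 36.
Inner input = da 36 36 36 36 ∥ 74 91 01.
Inner hash: XOR da⊕36⊕36⊕36⊕36⊕74⊕91⊕01 = 3e.

3e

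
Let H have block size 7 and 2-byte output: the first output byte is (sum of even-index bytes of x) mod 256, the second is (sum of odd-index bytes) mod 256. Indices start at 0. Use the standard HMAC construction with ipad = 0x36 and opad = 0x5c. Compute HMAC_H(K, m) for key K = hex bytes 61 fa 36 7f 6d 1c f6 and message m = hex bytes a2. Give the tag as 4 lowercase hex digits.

637b

Key hex bytes 61 fa 36 7f 6d 1c f6 is exactly B = 7 bytes: K' = 61 fa 36 7f 6d 1c f6.
K' ⊕ ipad = 57 cc 00 49 5b 2a c0.  K' ⊕ opad = 3d a6 6a 23 31 40 aa.
Inner input = (K'⊕ipad) ∥ m = 57 cc 00 49 5b 2a c0 ∥ a2.
Inner hash: even-index sum = 370 mod 256 = 114; odd-index sum = 481 mod 256 = 225 → 72 e1.
Outer input = (K'⊕opad) ∥ inner = 3d a6 6a 23 31 40 aa ∥ 72 e1.
Outer hash (tag): even-index sum = 611 mod 256 = 99; odd-index sum = 379 mod 256 = 123 → 63 7b.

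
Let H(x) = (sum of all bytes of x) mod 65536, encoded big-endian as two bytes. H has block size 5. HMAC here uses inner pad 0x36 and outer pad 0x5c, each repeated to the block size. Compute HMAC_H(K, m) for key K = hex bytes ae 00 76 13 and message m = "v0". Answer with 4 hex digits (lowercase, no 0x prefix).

Key hex bytes ae 00 76 13 is 4 bytes ≤ B = 5; zero-pad to 5 bytes: K' = ae 00 76 13 00.
K' ⊕ ipad = 98 36 40 25 36.  K' ⊕ opad = f2 5c 2a 4f 5c.
Inner input = (K'⊕ipad) ∥ m = 98 36 40 25 36 ∥ 76 30.
Inner hash: sum = 152+54+64+37+54+118+48 = 527 → 02 0f.
Outer input = (K'⊕opad) ∥ inner = f2 5c 2a 4f 5c ∥ 02 0f.
Outer hash (tag): sum = 242+92+42+79+92+2+15 = 564 → 02 34.

0234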